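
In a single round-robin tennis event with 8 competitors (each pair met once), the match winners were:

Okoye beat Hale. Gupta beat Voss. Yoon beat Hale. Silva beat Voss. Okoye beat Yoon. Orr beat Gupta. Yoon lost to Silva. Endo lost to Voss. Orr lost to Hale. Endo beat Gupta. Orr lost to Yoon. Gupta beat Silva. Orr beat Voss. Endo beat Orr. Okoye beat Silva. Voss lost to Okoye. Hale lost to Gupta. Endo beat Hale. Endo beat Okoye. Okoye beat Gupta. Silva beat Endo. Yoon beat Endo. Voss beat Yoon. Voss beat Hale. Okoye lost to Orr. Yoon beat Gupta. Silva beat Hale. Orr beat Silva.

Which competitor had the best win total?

Okoye

Win totals: Yoon 4, Voss 3, Gupta 3, Orr 4, Silva 4, Okoye 5, Endo 4, Hale 1.
Okoye leads with 5 wins (next highest: 4).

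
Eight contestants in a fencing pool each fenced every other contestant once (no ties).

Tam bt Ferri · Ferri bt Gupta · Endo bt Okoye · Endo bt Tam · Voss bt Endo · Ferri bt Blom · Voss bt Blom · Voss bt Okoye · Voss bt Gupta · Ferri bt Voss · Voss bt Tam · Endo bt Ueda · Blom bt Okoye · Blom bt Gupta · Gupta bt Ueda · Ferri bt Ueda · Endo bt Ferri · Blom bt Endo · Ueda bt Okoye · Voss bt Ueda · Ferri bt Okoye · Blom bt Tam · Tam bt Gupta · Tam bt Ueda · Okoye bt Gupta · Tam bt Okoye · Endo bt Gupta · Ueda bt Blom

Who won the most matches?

Voss

Win totals: Tam 4, Gupta 1, Ferri 5, Blom 4, Okoye 1, Ueda 2, Voss 6, Endo 5.
Voss leads with 6 wins (next highest: 5).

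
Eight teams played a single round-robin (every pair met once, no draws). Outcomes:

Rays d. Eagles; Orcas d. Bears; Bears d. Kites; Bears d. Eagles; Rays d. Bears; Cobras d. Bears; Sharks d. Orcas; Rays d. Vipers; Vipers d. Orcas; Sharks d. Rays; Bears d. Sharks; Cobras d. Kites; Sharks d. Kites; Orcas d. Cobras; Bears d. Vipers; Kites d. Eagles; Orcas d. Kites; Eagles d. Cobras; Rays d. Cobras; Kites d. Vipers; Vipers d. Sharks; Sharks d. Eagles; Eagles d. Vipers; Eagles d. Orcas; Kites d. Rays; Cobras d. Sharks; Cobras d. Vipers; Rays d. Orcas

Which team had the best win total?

Rays

Win totals: Cobras 4, Eagles 3, Orcas 3, Sharks 4, Vipers 2, Rays 5, Bears 4, Kites 3.
Rays leads with 5 wins (next highest: 4).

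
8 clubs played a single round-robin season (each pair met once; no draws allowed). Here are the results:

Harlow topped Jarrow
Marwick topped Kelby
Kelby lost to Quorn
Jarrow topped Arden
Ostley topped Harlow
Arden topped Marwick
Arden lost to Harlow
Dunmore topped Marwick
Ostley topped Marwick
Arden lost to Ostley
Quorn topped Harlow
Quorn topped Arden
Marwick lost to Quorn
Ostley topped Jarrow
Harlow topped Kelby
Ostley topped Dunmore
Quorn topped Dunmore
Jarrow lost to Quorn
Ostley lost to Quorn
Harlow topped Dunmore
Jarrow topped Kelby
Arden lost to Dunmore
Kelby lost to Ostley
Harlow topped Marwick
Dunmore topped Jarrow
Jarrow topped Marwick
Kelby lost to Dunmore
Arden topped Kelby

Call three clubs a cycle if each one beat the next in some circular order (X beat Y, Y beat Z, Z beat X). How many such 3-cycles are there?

0

Win totals: Quorn 7, Jarrow 3, Marwick 1, Arden 2, Dunmore 4, Ostley 6, Kelby 0, Harlow 5.
A club with w wins dominates both others in C(w,2) triples; summing gives 21 + 3 + 0 + 1 + 6 + 15 + 0 + 10 = 56 transitive triples.
Total triples C(8,3) = 56, so cyclic triples = 56 − 56 = 0.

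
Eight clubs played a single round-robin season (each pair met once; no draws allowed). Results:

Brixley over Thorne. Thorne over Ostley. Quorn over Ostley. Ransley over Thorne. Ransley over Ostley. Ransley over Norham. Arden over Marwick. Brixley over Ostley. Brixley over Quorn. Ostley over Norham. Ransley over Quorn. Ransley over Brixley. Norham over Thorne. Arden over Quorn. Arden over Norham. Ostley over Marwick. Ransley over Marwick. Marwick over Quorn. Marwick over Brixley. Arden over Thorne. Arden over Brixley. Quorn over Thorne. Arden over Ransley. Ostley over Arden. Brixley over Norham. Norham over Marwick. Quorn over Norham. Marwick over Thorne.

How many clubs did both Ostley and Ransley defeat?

2

Ostley beat: Norham, Arden, Marwick.
Ransley beat: Norham, Quorn, Thorne, Ostley, Brixley, Marwick.
Both beat: Norham, Marwick — 2.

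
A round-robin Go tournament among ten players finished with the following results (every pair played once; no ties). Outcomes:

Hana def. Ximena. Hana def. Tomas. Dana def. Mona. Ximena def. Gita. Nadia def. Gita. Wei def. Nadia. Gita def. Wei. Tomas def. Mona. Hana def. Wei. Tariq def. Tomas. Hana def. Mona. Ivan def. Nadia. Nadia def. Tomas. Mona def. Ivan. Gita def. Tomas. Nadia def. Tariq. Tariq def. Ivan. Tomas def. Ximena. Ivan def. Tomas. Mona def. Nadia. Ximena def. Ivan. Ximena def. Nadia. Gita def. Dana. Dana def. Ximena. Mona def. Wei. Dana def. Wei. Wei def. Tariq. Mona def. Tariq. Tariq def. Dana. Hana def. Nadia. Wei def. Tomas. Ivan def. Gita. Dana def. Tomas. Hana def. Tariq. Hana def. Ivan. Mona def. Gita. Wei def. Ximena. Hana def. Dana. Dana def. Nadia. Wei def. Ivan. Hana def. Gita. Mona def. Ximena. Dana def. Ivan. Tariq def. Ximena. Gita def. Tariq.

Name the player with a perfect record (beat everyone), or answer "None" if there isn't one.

Hana

Hana has 9 wins out of 9 opponents — a perfect record.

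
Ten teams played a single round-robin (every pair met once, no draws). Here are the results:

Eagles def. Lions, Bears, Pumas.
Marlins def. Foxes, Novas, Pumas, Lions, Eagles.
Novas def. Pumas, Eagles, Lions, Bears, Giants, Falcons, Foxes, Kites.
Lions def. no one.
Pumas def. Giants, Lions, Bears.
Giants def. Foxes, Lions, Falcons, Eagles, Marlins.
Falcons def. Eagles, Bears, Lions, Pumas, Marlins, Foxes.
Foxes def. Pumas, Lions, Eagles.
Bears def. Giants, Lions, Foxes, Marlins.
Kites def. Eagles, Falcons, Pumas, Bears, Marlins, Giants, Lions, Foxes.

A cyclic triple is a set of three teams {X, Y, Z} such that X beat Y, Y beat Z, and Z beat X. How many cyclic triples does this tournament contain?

Win totals: Falcons 6, Lions 0, Foxes 3, Giants 5, Eagles 3, Novas 8, Pumas 3, Marlins 5, Kites 8, Bears 4.
A team with w wins dominates both others in C(w,2) triples; summing gives 15 + 0 + 3 + 10 + 3 + 28 + 3 + 10 + 28 + 6 = 106 transitive triples.
Total triples C(10,3) = 120, so cyclic triples = 120 − 106 = 14.

14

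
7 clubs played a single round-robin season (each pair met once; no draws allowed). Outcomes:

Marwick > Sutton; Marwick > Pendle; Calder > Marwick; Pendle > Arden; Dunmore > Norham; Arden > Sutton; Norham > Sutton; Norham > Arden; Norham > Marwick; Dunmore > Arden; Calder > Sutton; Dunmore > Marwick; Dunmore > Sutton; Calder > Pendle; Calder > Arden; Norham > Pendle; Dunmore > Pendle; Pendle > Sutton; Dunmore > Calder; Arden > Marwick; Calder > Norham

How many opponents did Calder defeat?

Calder's results: beat Arden, Marwick, Pendle, Norham, Sutton; lost to Dunmore.
That is 5 wins.

5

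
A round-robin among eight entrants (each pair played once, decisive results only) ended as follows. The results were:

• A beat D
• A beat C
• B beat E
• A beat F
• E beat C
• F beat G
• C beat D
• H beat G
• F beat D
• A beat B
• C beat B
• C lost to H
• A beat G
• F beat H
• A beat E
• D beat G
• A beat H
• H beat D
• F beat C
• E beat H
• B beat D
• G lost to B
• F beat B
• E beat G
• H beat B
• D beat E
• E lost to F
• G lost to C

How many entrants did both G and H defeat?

G beat: no one.
H beat: B, C, D, G.
No one was beaten by both.

0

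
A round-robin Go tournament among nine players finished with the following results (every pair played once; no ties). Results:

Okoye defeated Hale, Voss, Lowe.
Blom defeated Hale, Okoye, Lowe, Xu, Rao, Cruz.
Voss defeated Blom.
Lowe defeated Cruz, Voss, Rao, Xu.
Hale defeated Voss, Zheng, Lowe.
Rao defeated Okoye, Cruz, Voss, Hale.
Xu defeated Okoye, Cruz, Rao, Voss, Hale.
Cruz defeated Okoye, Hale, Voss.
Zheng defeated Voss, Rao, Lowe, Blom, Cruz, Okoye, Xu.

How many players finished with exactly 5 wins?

Win totals: Hale 3, Cruz 3, Zheng 7, Voss 1, Okoye 3, Xu 5, Rao 4, Lowe 4, Blom 6.
Exactly 5: Xu — 1 player.

1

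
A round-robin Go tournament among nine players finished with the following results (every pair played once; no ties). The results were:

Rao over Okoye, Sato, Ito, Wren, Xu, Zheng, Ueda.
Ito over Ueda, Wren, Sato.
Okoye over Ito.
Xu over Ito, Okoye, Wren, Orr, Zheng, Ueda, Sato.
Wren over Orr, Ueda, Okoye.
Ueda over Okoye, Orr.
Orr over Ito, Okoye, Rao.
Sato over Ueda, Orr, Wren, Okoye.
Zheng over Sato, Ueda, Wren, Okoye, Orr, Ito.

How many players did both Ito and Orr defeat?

0

Ito beat: Wren, Sato, Ueda.
Orr beat: Ito, Okoye, Rao.
No one was beaten by both.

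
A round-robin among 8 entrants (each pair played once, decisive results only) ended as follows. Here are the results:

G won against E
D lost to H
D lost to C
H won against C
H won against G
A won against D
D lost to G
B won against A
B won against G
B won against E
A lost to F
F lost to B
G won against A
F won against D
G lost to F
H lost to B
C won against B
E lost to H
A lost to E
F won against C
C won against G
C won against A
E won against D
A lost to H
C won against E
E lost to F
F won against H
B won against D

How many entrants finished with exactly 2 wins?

Win totals: A 1, B 6, C 5, D 0, E 2, F 6, G 3, H 5.
Exactly 2: E — 1 entrant.

1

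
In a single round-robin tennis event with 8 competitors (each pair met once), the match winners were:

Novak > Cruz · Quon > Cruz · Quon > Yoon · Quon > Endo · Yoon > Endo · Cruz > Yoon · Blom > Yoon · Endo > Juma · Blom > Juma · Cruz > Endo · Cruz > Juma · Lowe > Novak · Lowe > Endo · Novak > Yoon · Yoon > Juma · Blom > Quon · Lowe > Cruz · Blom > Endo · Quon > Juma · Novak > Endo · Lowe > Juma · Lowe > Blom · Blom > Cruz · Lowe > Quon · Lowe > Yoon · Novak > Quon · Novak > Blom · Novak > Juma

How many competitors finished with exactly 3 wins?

Win totals: Endo 1, Cruz 3, Quon 4, Juma 0, Blom 5, Lowe 7, Novak 6, Yoon 2.
Exactly 3: Cruz — 1 competitor.

1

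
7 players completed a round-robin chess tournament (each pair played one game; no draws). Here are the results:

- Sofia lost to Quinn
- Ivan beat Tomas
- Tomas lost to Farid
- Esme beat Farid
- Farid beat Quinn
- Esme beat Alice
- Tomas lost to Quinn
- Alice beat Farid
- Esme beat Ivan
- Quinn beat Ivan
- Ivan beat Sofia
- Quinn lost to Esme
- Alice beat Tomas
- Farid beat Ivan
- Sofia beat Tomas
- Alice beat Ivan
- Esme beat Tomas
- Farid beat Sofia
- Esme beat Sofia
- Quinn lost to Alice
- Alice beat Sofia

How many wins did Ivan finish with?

2

Ivan's results: beat Tomas, Sofia; lost to Alice, Quinn, Esme, Farid.
That is 2 wins.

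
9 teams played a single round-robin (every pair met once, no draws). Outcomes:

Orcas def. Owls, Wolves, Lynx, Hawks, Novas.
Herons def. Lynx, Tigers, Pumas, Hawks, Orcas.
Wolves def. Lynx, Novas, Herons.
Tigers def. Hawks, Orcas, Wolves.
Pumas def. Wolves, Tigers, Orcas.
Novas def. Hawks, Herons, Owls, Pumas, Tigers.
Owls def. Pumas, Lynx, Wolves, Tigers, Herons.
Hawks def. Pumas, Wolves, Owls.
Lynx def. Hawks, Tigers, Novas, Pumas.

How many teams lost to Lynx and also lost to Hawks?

1

Lynx beat: Tigers, Novas, Pumas, Hawks.
Hawks beat: Wolves, Pumas, Owls.
Both beat: Pumas — 1.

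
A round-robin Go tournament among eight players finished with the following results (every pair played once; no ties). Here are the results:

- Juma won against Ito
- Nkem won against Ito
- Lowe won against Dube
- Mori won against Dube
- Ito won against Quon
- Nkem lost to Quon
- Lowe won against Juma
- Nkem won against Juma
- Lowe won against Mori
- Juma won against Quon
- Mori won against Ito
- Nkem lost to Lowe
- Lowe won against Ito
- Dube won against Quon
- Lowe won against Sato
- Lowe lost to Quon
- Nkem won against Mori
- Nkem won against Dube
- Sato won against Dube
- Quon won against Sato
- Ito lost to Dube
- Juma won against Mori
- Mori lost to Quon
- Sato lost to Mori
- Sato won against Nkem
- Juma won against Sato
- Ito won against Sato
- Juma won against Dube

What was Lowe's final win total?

Lowe's results: beat Mori, Nkem, Juma, Ito, Dube, Sato; lost to Quon.
That is 6 wins.

6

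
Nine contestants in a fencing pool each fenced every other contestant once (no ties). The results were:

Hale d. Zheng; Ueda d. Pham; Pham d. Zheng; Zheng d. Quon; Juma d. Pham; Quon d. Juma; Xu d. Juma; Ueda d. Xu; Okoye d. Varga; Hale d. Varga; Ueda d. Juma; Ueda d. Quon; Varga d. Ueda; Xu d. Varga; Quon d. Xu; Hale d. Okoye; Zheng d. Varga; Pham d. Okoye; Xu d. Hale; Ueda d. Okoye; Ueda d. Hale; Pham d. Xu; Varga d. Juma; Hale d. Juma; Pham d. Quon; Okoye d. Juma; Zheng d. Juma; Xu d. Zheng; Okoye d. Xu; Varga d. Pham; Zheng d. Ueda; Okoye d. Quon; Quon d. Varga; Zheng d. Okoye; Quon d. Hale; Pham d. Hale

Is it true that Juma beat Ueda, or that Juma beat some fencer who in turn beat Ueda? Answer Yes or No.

No

Juma did not beat Ueda directly.
Juma beat Pham, but each of them lost to Ueda. No two-step path.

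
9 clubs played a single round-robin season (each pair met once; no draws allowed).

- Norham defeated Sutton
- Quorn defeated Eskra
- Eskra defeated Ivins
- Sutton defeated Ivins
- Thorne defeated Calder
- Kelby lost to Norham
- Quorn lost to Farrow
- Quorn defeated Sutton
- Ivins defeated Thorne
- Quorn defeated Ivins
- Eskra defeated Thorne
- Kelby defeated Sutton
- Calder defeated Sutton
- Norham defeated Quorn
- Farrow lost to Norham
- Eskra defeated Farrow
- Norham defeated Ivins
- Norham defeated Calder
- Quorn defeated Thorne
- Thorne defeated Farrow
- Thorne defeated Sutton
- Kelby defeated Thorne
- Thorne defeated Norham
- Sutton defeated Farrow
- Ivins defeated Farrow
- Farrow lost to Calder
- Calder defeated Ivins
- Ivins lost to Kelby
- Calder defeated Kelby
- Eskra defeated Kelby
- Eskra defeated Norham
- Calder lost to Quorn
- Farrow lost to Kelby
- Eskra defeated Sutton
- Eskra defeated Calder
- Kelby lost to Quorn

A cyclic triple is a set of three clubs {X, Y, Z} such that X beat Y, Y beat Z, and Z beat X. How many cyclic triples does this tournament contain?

Win totals: Calder 4, Quorn 6, Farrow 1, Ivins 2, Thorne 4, Eskra 7, Sutton 2, Kelby 4, Norham 6.
A club with w wins dominates both others in C(w,2) triples; summing gives 6 + 15 + 0 + 1 + 6 + 21 + 1 + 6 + 15 = 71 transitive triples.
Total triples C(9,3) = 84, so cyclic triples = 84 − 71 = 13.

13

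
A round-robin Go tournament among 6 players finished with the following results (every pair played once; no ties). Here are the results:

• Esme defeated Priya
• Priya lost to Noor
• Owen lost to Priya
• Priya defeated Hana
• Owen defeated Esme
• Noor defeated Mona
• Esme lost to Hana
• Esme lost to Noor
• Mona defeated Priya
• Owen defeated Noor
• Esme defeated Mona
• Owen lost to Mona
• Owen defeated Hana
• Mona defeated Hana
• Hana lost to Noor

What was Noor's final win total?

Noor's results: beat Mona, Priya, Esme, Hana; lost to Owen.
That is 4 wins.

4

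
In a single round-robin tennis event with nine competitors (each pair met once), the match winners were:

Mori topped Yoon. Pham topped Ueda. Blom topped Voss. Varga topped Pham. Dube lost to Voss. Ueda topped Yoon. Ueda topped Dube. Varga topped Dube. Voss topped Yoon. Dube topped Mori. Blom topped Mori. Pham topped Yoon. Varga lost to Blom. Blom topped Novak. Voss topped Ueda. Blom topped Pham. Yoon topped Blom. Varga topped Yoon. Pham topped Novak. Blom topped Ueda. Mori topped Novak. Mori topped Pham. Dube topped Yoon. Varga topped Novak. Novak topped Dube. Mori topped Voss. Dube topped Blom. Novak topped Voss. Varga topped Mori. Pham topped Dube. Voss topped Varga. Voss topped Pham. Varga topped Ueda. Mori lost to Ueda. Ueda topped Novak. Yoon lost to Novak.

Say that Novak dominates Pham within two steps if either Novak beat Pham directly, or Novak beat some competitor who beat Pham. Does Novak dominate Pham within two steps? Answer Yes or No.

Novak did not beat Pham directly.
Novak beat Dube, Yoon, Voss. Of those, Voss beat Pham.

Yes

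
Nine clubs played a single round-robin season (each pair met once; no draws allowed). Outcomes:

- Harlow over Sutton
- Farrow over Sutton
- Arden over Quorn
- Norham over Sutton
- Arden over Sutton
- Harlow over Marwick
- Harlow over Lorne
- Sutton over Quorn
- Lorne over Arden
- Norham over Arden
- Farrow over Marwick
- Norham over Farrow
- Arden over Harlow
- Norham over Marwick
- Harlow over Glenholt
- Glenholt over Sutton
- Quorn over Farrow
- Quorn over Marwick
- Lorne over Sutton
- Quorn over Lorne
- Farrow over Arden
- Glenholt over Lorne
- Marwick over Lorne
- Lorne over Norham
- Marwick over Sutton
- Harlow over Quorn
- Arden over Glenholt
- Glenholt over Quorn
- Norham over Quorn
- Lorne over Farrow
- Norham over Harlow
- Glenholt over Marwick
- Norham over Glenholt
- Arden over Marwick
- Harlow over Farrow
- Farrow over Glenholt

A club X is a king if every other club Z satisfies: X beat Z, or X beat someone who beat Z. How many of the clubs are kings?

Lorne reaches everyone (king).
Farrow cannot reach Norham in two steps.
Arden cannot reach Norham in two steps.
Norham reaches everyone (king).
Marwick cannot reach Harlow, Glenholt in two steps.
Quorn cannot reach Harlow in two steps.
Harlow reaches everyone (king).
Sutton cannot reach Arden, Norham, Harlow, Glenholt in two steps.
Glenholt cannot reach Harlow in two steps.
Kings: Lorne, Norham, Harlow — 3.

3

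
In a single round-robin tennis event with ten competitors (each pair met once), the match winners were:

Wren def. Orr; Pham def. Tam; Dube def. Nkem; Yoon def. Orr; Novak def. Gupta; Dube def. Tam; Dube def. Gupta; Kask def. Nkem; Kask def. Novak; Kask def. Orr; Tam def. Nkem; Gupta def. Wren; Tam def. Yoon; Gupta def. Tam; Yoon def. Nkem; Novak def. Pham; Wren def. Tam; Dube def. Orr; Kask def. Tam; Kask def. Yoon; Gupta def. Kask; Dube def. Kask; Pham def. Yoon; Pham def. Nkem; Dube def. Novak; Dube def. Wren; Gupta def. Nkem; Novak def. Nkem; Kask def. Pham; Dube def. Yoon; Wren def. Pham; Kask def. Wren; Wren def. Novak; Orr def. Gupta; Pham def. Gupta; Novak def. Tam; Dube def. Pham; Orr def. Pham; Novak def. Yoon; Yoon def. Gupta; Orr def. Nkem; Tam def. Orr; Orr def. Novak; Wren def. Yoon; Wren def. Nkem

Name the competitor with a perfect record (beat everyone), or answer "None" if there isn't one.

Dube has 9 wins out of 9 opponents — a perfect record.

Dube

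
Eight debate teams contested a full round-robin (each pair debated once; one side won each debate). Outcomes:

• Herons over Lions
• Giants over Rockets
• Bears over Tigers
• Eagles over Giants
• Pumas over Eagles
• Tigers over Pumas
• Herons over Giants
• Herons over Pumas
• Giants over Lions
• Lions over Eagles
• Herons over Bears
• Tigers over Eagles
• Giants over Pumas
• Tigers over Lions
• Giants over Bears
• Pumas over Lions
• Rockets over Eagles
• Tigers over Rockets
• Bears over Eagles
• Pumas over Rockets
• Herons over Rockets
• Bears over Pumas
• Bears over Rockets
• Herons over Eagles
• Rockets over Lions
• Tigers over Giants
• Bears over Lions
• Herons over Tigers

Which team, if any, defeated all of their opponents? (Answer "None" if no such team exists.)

Herons has 7 wins out of 7 opponents — a perfect record.

Herons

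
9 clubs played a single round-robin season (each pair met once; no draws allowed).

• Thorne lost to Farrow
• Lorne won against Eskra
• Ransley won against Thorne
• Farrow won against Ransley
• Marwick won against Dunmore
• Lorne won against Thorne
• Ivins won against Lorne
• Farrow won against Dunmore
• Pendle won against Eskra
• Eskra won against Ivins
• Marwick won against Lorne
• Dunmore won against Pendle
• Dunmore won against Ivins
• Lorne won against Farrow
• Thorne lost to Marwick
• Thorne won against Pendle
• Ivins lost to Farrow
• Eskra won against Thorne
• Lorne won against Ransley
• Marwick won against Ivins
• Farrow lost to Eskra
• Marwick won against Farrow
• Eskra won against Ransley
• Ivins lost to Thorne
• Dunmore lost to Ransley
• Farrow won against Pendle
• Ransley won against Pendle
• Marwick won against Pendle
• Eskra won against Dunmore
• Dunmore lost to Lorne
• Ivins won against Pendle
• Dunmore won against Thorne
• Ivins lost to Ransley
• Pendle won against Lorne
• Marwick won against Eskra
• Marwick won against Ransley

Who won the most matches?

Marwick

Win totals: Ivins 2, Ransley 4, Thorne 2, Pendle 2, Lorne 5, Farrow 5, Marwick 8, Eskra 5, Dunmore 3.
Marwick leads with 8 wins (next highest: 5).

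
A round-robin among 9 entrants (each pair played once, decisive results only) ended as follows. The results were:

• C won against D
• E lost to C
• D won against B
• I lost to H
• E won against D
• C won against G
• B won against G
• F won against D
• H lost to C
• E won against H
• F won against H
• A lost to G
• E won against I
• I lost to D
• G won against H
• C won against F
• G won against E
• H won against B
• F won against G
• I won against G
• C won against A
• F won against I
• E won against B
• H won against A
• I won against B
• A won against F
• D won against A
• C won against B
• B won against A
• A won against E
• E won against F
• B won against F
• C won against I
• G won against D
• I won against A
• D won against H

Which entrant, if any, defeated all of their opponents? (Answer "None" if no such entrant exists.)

C has 8 wins out of 8 opponents — a perfect record.

C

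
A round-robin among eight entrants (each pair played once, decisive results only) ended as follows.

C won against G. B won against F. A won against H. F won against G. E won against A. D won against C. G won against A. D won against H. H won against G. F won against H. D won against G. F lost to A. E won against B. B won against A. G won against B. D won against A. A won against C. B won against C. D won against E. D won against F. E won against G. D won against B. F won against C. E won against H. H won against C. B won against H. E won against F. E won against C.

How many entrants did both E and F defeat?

3

E beat: A, B, C, F, G, H.
F beat: C, G, H.
Both beat: C, G, H — 3.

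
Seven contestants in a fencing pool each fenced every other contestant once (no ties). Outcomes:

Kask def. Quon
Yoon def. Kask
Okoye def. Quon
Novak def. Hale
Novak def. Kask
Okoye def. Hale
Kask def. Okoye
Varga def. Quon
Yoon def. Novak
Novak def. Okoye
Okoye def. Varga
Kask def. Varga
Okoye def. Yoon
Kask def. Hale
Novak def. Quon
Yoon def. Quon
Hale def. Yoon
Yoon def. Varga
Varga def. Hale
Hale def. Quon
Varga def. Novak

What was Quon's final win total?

0

Quon's results: beat no one; lost to Okoye, Varga, Yoon, Novak, Kask, Hale.
That is 0 wins.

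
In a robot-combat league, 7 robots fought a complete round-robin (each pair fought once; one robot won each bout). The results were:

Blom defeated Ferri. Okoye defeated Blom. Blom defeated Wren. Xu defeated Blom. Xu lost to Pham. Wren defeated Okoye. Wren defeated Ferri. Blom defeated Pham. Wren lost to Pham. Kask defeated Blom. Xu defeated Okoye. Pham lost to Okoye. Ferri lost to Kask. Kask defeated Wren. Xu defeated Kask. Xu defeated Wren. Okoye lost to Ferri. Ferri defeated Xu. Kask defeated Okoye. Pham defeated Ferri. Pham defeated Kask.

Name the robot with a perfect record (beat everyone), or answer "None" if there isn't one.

Highest win total is Xu with 4 (out of 6 possible).
Xu lost to Ferri, Pham, so no robot went undefeated.

None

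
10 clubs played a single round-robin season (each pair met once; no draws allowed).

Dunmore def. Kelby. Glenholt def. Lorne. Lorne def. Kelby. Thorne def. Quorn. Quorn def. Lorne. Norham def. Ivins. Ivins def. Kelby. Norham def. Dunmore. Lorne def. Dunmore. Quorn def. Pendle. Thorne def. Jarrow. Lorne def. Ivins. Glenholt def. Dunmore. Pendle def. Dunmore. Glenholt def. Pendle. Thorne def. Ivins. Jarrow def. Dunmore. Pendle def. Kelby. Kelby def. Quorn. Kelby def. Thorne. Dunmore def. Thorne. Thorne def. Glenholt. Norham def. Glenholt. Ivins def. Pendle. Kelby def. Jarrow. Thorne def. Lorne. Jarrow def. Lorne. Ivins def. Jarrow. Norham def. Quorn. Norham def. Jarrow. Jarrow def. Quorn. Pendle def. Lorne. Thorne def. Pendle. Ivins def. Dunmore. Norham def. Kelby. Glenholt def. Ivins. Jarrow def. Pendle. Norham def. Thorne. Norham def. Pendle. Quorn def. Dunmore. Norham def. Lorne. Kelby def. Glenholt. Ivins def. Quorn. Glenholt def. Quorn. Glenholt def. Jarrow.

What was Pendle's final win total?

3

Pendle's results: beat Kelby, Lorne, Dunmore; lost to Jarrow, Quorn, Glenholt, Norham, Thorne, Ivins.
That is 3 wins.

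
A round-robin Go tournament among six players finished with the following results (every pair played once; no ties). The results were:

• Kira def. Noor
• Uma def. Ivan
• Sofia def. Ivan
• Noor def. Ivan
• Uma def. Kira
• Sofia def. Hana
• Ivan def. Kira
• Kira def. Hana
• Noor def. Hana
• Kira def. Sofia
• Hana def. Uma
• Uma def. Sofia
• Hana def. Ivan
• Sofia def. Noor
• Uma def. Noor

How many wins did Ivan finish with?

1

Ivan's results: beat Kira; lost to Noor, Sofia, Hana, Uma.
That is 1 win.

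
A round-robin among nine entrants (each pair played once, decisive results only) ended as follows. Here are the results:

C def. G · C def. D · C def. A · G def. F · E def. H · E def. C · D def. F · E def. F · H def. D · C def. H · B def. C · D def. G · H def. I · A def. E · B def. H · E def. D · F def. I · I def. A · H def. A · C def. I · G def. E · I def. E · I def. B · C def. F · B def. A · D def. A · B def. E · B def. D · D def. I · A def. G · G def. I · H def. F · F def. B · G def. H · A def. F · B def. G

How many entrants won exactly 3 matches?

Win totals: A 3, B 6, C 6, D 4, E 4, F 2, G 4, H 4, I 3.
Exactly 3: A, I — 2 entrants.

2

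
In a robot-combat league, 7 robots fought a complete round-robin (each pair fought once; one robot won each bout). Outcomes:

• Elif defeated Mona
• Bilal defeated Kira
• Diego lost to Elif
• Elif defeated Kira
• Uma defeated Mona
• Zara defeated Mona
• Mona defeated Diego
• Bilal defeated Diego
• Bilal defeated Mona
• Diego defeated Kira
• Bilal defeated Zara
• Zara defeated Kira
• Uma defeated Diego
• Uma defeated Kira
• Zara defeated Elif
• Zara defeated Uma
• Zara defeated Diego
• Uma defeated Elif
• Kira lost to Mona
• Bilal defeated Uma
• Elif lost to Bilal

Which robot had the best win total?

Win totals: Mona 2, Zara 5, Diego 1, Kira 0, Bilal 6, Elif 3, Uma 4.
Bilal leads with 6 wins (next highest: 5).

Bilal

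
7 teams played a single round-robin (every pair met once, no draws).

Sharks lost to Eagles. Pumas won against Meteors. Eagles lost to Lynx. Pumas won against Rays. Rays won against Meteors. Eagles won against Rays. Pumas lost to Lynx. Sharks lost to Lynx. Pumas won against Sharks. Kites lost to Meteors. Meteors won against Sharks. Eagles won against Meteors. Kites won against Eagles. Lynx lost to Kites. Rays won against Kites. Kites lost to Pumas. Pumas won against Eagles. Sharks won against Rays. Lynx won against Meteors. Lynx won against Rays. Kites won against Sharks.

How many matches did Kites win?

Kites' results: beat Lynx, Eagles, Sharks; lost to Meteors, Pumas, Rays.
That is 3 wins.

3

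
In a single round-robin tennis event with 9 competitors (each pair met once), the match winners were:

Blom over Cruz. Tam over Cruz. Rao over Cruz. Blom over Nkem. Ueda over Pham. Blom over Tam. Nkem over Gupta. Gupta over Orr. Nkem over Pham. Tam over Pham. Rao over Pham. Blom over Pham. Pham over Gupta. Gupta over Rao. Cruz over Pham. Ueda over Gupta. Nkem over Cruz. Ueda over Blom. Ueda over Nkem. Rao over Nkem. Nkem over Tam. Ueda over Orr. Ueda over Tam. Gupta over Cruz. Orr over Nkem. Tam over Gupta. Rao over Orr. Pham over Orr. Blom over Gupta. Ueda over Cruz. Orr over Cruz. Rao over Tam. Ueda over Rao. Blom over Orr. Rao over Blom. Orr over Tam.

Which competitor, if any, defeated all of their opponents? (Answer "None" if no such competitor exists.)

Ueda has 8 wins out of 8 opponents — a perfect record.

Ueda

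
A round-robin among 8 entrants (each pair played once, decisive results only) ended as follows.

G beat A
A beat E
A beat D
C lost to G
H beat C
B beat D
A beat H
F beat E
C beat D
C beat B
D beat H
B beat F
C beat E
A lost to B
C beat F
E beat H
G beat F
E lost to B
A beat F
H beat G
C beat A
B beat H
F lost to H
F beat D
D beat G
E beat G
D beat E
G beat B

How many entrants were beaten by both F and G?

0

F beat: D, E.
G beat: A, B, C, F.
No one was beaten by both.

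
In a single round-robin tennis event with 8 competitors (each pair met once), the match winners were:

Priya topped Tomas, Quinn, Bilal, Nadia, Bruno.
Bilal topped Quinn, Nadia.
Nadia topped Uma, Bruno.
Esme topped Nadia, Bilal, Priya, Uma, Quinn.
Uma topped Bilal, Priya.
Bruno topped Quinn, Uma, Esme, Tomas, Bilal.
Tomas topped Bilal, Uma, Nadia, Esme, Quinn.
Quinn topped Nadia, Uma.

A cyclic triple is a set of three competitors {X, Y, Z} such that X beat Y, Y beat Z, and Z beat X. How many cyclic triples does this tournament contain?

12

Win totals: Priya 5, Quinn 2, Nadia 2, Uma 2, Esme 5, Bilal 2, Bruno 5, Tomas 5.
A competitor with w wins dominates both others in C(w,2) triples; summing gives 10 + 1 + 1 + 1 + 10 + 1 + 10 + 10 = 44 transitive triples.
Total triples C(8,3) = 56, so cyclic triples = 56 − 44 = 12.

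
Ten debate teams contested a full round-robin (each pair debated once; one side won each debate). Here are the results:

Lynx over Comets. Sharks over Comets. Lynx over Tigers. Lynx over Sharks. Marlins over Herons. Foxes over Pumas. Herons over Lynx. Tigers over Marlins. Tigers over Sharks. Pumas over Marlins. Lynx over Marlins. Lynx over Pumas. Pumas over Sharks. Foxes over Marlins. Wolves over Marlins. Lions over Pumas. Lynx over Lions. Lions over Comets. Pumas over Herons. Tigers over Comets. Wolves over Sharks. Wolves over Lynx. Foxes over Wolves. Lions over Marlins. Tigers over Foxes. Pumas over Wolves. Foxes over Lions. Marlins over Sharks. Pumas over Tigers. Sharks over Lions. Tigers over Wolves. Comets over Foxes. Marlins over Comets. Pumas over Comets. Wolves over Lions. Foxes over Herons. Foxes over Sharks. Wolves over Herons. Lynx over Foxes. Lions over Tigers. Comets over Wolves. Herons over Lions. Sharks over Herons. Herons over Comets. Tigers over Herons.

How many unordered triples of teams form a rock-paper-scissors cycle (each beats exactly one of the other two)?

28

Win totals: Herons 3, Tigers 6, Comets 2, Foxes 6, Pumas 6, Wolves 5, Lynx 7, Sharks 3, Lions 4, Marlins 3.
A team with w wins dominates both others in C(w,2) triples; summing gives 3 + 15 + 1 + 15 + 15 + 10 + 21 + 3 + 6 + 3 = 92 transitive triples.
Total triples C(10,3) = 120, so cyclic triples = 120 − 92 = 28.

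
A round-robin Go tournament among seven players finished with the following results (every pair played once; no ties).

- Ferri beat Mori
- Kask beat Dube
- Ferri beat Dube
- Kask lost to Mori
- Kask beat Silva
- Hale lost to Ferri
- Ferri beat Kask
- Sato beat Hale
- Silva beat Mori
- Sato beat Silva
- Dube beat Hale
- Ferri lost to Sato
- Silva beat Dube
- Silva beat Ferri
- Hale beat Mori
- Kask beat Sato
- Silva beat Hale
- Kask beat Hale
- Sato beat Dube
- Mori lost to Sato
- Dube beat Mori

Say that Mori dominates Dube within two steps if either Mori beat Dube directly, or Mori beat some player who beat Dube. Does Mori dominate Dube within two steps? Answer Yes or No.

Mori did not beat Dube directly.
Mori beat Kask. Of those, Kask beat Dube.

Yes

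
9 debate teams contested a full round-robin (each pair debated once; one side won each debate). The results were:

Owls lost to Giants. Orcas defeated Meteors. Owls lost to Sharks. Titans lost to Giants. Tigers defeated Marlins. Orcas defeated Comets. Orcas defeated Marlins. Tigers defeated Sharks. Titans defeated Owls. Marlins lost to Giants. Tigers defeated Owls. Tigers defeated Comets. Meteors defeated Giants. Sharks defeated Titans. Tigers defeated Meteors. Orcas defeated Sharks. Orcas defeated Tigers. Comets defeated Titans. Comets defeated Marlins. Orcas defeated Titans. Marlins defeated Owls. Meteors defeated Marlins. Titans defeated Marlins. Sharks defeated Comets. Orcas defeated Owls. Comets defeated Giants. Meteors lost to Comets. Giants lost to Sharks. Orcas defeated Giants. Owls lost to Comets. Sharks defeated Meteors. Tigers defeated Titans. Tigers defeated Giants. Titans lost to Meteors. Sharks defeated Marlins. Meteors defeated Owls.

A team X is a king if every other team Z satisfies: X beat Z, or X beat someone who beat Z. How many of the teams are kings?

Sharks cannot reach Orcas, Tigers in two steps.
Marlins cannot reach Sharks, Comets, Meteors, Giants, Orcas, Titans, Tigers in two steps.
Comets cannot reach Sharks, Orcas, Tigers in two steps.
Meteors cannot reach Sharks, Comets, Orcas, Tigers in two steps.
Giants cannot reach Sharks, Comets, Meteors, Orcas, Tigers in two steps.
Orcas reaches everyone (king).
Titans cannot reach Sharks, Comets, Meteors, Giants, Orcas, Tigers in two steps.
Owls cannot reach Sharks, Marlins, Comets, Meteors, Giants, Orcas, Titans, Tigers in two steps.
Tigers cannot reach Orcas in two steps.
Kings: Orcas — 1.

1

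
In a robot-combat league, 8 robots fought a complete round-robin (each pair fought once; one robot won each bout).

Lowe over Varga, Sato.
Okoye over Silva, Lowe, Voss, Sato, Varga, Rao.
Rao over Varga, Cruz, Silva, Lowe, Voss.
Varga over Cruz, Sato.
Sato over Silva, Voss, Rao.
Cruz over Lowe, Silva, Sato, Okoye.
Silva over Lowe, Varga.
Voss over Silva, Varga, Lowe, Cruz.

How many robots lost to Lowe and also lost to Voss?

1

Lowe beat: Sato, Varga.
Voss beat: Cruz, Lowe, Varga, Silva.
Both beat: Varga — 1.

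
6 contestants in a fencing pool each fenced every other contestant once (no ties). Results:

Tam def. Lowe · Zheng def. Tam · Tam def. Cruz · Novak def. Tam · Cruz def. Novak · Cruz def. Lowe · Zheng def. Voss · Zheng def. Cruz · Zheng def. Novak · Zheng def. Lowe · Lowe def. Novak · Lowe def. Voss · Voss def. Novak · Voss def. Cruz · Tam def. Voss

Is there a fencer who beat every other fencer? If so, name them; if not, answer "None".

Zheng

Zheng has 5 wins out of 5 opponents — a perfect record.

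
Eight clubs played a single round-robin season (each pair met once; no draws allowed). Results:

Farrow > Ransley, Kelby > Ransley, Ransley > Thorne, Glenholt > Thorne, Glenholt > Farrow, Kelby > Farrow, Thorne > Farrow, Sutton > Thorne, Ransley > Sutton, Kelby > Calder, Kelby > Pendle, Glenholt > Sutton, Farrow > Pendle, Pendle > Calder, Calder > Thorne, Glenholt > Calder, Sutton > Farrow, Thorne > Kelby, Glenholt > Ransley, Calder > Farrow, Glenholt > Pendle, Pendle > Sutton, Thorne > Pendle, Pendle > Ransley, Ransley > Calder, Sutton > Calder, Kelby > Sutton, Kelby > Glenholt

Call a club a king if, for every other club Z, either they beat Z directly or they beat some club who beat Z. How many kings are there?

3

Sutton cannot reach Glenholt in two steps.
Kelby reaches everyone (king).
Pendle cannot reach Kelby, Glenholt in two steps.
Ransley cannot reach Glenholt in two steps.
Thorne reaches everyone (king).
Glenholt reaches everyone (king).
Farrow cannot reach Kelby, Glenholt in two steps.
Calder cannot reach Sutton, Glenholt in two steps.
Kings: Kelby, Thorne, Glenholt — 3.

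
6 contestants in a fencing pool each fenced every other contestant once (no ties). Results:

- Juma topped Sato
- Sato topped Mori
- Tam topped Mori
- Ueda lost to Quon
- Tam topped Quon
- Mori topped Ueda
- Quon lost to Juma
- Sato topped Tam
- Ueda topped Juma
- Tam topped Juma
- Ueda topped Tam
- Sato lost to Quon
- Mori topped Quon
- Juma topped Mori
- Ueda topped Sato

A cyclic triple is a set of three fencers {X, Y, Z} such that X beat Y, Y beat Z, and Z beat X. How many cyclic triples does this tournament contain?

Win totals: Mori 2, Juma 3, Ueda 3, Sato 2, Quon 2, Tam 3.
A fencer with w wins dominates both others in C(w,2) triples; summing gives 1 + 3 + 3 + 1 + 1 + 3 = 12 transitive triples.
Total triples C(6,3) = 20, so cyclic triples = 20 − 12 = 8.

8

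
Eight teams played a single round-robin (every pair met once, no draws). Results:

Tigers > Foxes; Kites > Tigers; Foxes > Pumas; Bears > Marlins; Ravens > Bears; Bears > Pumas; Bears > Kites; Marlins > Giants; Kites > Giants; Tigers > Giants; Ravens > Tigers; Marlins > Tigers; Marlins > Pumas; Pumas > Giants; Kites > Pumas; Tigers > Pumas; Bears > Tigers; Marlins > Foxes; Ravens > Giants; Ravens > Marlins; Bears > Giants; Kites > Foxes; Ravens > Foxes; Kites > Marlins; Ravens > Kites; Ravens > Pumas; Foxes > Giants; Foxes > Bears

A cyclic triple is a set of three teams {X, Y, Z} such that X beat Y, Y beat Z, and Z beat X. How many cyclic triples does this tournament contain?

Win totals: Bears 5, Giants 0, Ravens 7, Foxes 3, Marlins 4, Tigers 3, Kites 5, Pumas 1.
A team with w wins dominates both others in C(w,2) triples; summing gives 10 + 0 + 21 + 3 + 6 + 3 + 10 + 0 = 53 transitive triples.
Total triples C(8,3) = 56, so cyclic triples = 56 − 53 = 3.

3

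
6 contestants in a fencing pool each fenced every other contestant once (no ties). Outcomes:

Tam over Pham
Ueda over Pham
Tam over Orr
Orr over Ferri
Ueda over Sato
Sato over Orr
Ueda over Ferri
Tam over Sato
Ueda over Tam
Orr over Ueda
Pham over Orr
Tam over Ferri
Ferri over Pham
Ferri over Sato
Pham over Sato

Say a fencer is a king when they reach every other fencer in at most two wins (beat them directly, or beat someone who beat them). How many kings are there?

Orr reaches everyone (king).
Pham cannot reach Tam in two steps.
Ferri cannot reach Ueda, Tam in two steps.
Ueda reaches everyone (king).
Tam reaches everyone (king).
Sato cannot reach Pham, Tam in two steps.
Kings: Orr, Ueda, Tam — 3.

3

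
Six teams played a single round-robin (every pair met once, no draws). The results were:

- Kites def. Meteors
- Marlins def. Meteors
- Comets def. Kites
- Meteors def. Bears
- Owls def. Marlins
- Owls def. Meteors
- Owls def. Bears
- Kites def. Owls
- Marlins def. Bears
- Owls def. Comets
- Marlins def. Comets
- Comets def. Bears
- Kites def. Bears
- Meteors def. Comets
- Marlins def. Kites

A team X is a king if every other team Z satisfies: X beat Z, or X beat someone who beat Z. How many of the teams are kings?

3

Marlins reaches everyone (king).
Owls reaches everyone (king).
Kites reaches everyone (king).
Comets cannot reach Marlins in two steps.
Meteors cannot reach Marlins, Owls in two steps.
Bears cannot reach Marlins, Owls, Kites, Comets, Meteors in two steps.
Kings: Marlins, Owls, Kites — 3.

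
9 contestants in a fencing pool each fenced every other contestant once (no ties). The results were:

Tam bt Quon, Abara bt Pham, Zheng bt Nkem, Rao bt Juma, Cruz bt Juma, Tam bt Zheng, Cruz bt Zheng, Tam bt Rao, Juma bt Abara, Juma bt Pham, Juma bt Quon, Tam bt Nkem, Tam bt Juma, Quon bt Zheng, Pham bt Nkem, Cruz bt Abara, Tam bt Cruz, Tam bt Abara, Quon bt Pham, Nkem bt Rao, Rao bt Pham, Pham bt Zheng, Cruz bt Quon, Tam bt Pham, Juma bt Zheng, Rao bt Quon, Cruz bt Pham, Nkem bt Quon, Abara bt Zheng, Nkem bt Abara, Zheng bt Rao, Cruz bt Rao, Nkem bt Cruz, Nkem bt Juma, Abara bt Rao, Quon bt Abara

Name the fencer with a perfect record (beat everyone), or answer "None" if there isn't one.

Tam

Tam has 8 wins out of 8 opponents — a perfect record.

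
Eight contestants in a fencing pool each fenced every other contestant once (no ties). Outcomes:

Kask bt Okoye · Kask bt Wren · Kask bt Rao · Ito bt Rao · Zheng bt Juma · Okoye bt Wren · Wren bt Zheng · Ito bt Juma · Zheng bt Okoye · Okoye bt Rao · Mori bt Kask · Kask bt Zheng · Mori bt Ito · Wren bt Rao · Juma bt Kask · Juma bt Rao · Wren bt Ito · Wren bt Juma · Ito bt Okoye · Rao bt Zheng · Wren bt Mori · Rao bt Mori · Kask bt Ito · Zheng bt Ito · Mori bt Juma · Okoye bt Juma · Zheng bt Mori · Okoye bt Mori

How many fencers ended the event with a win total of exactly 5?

2

Win totals: Rao 2, Wren 5, Ito 3, Okoye 4, Juma 2, Kask 5, Mori 3, Zheng 4.
Exactly 5: Wren, Kask — 2 fencers.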